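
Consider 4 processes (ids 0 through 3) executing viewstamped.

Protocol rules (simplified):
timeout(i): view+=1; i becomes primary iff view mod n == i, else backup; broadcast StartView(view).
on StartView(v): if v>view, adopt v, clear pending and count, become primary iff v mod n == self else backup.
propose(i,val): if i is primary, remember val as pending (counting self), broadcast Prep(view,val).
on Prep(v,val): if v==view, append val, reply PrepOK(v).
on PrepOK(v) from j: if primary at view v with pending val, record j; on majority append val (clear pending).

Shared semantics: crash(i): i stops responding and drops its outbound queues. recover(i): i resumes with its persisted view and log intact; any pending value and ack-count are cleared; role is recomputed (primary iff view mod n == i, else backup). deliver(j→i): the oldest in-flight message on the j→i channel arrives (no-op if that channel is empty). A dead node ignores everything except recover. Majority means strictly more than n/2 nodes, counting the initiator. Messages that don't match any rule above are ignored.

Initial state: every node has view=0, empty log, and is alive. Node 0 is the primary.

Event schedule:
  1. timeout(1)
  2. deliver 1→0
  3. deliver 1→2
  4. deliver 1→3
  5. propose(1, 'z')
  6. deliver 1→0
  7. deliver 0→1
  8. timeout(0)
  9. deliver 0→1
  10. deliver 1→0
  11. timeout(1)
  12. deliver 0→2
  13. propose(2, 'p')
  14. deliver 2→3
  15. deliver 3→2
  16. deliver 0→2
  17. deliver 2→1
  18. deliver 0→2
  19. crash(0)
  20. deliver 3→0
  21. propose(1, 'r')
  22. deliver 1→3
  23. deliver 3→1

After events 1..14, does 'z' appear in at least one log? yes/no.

yes

after 1 — timeout(1): n1:prim/v1/[-]
after 2 — deliver 1→0: n0:back/v1/[-]
after 3 — deliver 1→2: n2:back/v1/[-]
after 4 — deliver 1→3: n3:back/v1/[-]
after 5 — propose(1,'z'): ·
after 6 — deliver 1→0: n0:back/v1/[z]
after 7 — deliver 0→1: ·
after 8 — timeout(0): n0:back/v2/[z]
after 9 — deliver 0→1: n1:back/v2/[-]
after 10 — deliver 1→0: ·
after 11 — timeout(1): n1:back/v3/[-]
after 12 — deliver 0→2: n2:prim/v2/[-]
after 13 — propose(2,'p'): ·
after 14 — deliver 2→3: ·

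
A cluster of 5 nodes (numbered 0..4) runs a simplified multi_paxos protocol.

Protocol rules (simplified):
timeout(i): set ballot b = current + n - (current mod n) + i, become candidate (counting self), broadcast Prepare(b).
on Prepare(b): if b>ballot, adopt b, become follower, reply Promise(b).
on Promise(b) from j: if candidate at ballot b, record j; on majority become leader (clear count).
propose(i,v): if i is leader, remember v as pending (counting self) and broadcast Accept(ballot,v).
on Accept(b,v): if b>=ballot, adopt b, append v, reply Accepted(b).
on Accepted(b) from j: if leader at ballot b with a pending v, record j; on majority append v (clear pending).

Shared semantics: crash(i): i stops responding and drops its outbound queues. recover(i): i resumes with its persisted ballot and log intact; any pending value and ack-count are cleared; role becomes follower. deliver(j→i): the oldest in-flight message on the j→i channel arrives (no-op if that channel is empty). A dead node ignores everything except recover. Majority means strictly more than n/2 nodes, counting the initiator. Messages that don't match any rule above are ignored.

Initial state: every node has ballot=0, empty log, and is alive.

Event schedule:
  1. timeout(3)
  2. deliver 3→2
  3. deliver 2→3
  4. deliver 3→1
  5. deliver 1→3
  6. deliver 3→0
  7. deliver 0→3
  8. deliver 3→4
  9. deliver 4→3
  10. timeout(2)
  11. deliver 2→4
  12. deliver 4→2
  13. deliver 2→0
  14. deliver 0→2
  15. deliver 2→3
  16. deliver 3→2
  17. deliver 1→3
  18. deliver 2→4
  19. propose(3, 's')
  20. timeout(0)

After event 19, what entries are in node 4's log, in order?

empty

step 1 timeout(3): 3={cand,b=8,log=-}
step 2 deliver 3→2: 2={foll,b=8,log=-}
step 3 deliver 2→3: —
step 4 deliver 3→1: 1={foll,b=8,log=-}
step 5 deliver 1→3: 3={lead,b=8,log=-}
step 6 deliver 3→0: 0={foll,b=8,log=-}
step 7 deliver 0→3: —
step 8 deliver 3→4: 4={foll,b=8,log=-}
step 9 deliver 4→3: —
step 10 timeout(2): 2={cand,b=12,log=-}
step 11 deliver 2→4: 4={foll,b=12,log=-}
step 12 deliver 4→2: —
step 13 deliver 2→0: 0={foll,b=12,log=-}
step 14 deliver 0→2: 2={lead,b=12,log=-}
step 15 deliver 2→3: 3={foll,b=12,log=-}
step 16 deliver 3→2: —
step 17 deliver 1→3: —
step 18 deliver 2→4: —
step 19 propose(3,'s'): —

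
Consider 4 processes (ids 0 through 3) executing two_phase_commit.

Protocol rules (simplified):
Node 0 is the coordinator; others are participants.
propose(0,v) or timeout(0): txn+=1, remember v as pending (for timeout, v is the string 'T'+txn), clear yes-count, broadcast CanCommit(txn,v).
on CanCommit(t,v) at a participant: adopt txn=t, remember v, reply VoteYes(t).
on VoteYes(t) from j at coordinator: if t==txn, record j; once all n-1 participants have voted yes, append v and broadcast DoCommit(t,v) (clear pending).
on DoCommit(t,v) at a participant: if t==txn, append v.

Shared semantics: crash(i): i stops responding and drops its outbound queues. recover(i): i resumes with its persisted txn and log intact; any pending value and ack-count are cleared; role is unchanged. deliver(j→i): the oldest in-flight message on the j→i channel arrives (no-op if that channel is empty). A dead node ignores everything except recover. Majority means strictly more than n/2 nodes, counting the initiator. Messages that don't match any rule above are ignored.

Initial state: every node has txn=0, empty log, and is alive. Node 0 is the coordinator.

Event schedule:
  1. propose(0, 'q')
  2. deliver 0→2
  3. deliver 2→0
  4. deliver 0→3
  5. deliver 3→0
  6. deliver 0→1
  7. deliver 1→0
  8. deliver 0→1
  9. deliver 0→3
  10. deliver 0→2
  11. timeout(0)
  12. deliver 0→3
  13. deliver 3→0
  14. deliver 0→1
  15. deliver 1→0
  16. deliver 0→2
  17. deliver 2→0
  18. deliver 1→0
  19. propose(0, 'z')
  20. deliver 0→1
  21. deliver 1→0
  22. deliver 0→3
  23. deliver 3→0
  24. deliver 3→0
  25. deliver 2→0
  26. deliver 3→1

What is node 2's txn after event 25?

2

1. propose(0,'q'):  <0:coor t1 ->
2. deliver 0→2:  <2:part t1 ->
3. deliver 2→0:  nop
4. deliver 0→3:  <3:part t1 ->
5. deliver 3→0:  nop
6. deliver 0→1:  <1:part t1 ->
7. deliver 1→0:  <0:coor t1 q>
8. deliver 0→1:  <1:part t1 q>
9. deliver 0→3:  <3:part t1 q>
10. deliver 0→2:  <2:part t1 q>
11. timeout(0):  <0:coor t2 q>
12. deliver 0→3:  <3:part t2 q>
13. deliver 3→0:  nop
14. deliver 0→1:  <1:part t2 q>
15. deliver 1→0:  nop
16. deliver 0→2:  <2:part t2 q>
17. deliver 2→0:  <0:coor t2 q,T2>
18. deliver 1→0:  nop
19. propose(0,'z'):  <0:coor t3 q,T2>
20. deliver 0→1:  <1:part t2 q,T2>
21. deliver 1→0:  nop
22. deliver 0→3:  <3:part t2 q,T2>
23. deliver 3→0:  nop
24. deliver 3→0:  nop
25. deliver 2→0:  nop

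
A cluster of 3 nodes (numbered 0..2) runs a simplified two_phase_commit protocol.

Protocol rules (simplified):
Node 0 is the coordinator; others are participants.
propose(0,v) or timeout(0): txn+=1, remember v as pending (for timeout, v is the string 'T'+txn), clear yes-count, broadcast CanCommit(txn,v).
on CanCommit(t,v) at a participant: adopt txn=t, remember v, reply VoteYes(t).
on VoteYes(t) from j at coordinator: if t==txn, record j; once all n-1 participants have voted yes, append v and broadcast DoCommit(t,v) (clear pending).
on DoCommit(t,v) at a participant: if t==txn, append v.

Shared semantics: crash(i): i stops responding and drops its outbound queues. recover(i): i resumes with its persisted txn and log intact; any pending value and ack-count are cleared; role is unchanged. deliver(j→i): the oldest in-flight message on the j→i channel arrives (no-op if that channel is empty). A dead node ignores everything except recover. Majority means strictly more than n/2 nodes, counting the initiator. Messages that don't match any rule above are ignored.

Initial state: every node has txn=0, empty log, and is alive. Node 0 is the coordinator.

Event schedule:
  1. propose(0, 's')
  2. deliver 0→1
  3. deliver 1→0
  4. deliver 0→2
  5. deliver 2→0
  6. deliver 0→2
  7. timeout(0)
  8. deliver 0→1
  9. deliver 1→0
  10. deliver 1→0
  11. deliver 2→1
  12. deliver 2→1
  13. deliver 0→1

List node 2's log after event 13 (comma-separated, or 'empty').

e1 propose(0,'s'): 0[coor,t=1,-]
e2 deliver 0→1: 1[part,t=1,-]
e3 deliver 1→0: ·
e4 deliver 0→2: 2[part,t=1,-]
e5 deliver 2→0: 0[coor,t=1,s]
e6 deliver 0→2: 2[part,t=1,s]
e7 timeout(0): 0[coor,t=2,s]
e8 deliver 0→1: 1[part,t=1,s]
e9 deliver 1→0: ·
e10 deliver 1→0: ·
e11 deliver 2→1: ·
e12 deliver 2→1: ·
e13 deliver 0→1: 1[part,t=2,s]

s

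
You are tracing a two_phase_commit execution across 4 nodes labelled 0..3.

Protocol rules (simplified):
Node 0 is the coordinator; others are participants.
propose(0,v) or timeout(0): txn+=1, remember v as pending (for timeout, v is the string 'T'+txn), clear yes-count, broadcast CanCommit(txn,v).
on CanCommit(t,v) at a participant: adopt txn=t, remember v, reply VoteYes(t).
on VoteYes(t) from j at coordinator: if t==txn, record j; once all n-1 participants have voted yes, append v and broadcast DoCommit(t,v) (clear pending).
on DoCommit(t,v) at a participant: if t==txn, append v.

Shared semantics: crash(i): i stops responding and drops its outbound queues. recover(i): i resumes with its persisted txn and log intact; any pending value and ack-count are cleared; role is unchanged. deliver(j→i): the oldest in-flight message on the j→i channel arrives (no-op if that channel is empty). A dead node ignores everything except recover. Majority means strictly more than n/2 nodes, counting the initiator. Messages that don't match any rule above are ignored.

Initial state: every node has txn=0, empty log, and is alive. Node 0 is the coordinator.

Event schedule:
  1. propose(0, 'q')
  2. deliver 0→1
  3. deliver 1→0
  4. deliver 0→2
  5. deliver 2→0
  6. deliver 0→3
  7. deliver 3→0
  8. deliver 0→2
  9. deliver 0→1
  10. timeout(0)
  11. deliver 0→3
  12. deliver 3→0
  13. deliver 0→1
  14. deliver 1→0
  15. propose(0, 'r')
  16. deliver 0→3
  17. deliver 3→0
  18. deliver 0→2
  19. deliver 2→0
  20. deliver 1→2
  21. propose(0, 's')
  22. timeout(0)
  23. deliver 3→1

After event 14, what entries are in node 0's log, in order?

q

[1] propose(0,'q') → N0(coor t1 [-])
[2] deliver 0→1 → N1(part t1 [-])
[3] deliver 1→0 → ∅
[4] deliver 0→2 → N2(part t1 [-])
[5] deliver 2→0 → ∅
[6] deliver 0→3 → N3(part t1 [-])
[7] deliver 3→0 → N0(coor t1 [q])
[8] deliver 0→2 → N2(part t1 [q])
[9] deliver 0→1 → N1(part t1 [q])
[10] timeout(0) → N0(coor t2 [q])
[11] deliver 0→3 → N3(part t1 [q])
[12] deliver 3→0 → ∅
[13] deliver 0→1 → N1(part t2 [q])
[14] deliver 1→0 → ∅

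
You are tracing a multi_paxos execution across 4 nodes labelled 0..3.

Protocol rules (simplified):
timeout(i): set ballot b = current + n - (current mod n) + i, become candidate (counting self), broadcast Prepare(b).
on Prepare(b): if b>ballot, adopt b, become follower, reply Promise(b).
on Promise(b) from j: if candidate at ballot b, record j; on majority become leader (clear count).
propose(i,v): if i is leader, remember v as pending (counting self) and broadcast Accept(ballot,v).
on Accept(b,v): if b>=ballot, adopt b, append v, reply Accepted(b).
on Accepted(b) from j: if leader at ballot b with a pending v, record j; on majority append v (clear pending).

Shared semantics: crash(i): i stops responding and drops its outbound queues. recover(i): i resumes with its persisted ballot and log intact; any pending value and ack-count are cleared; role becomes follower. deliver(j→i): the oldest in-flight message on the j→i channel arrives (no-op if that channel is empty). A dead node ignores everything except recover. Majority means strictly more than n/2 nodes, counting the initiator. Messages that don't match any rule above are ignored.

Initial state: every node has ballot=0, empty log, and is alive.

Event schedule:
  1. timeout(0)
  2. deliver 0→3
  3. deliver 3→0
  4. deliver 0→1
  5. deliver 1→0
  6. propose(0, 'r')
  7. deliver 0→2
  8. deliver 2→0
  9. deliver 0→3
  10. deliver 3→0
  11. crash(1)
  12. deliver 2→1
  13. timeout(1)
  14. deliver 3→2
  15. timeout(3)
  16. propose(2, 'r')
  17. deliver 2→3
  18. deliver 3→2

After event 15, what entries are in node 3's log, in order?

[1] timeout(0) → N0(cand b4 [-])
[2] deliver 0→3 → N3(foll b4 [-])
[3] deliver 3→0 → ∅
[4] deliver 0→1 → N1(foll b4 [-])
[5] deliver 1→0 → N0(lead b4 [-])
[6] propose(0,'r') → ∅
[7] deliver 0→2 → N2(foll b4 [-])
[8] deliver 2→0 → ∅
[9] deliver 0→3 → N3(foll b4 [r])
[10] deliver 3→0 → ∅
[11] crash(1) → N1(✗foll b4 [-])
[12] deliver 2→1 → ∅
[13] timeout(1) → ∅
[14] deliver 3→2 → ∅
[15] timeout(3) → N3(cand b11 [r])

r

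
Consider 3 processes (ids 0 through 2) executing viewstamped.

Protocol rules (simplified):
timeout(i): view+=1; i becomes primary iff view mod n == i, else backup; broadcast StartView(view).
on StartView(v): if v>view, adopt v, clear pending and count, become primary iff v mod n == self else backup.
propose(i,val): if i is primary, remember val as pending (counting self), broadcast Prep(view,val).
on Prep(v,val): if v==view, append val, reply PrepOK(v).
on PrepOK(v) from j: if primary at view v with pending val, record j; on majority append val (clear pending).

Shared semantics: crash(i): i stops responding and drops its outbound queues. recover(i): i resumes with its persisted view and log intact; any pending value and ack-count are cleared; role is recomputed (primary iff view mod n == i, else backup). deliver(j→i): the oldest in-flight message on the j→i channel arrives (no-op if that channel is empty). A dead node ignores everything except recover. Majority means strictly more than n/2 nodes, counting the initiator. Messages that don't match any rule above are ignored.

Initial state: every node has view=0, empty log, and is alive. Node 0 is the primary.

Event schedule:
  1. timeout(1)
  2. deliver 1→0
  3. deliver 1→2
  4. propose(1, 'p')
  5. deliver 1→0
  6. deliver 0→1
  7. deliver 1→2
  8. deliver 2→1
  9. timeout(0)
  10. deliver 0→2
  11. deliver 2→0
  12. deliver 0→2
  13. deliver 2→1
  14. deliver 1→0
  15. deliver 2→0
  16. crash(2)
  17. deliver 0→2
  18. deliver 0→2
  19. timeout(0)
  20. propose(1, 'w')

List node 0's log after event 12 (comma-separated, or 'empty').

p

1. timeout(1):  <1:prim v1 ->
2. deliver 1→0:  <0:back v1 ->
3. deliver 1→2:  <2:back v1 ->
4. propose(1,'p'):  nop
5. deliver 1→0:  <0:back v1 p>
6. deliver 0→1:  <1:prim v1 p>
7. deliver 1→2:  <2:back v1 p>
8. deliver 2→1:  nop
9. timeout(0):  <0:back v2 p>
10. deliver 0→2:  <2:prim v2 p>
11. deliver 2→0:  nop
12. deliver 0→2:  nop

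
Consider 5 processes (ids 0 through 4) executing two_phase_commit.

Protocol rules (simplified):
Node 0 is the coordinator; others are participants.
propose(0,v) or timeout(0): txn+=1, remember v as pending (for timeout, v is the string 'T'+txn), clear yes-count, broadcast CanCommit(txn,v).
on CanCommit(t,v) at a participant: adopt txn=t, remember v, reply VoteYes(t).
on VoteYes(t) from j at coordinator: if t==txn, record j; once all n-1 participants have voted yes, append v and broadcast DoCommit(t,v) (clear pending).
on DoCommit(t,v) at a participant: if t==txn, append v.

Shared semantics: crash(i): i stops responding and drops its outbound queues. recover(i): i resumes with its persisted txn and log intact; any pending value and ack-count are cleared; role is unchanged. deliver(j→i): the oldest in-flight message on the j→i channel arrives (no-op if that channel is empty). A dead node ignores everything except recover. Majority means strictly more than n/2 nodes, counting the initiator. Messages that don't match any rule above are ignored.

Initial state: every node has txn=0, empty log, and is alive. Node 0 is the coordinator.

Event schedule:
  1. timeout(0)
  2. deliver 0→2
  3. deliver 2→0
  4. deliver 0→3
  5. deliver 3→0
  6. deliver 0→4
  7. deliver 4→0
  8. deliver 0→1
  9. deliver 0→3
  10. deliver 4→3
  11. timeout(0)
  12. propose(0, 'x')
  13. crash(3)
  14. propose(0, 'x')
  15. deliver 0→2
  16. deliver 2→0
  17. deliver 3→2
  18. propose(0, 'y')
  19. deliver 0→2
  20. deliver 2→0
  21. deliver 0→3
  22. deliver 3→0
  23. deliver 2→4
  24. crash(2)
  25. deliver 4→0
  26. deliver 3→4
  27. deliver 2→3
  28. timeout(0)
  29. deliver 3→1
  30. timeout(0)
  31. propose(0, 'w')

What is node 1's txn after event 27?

1. timeout(0):  <0:coor t1 ->
2. deliver 0→2:  <2:part t1 ->
3. deliver 2→0:  nop
4. deliver 0→3:  <3:part t1 ->
5. deliver 3→0:  nop
6. deliver 0→4:  <4:part t1 ->
7. deliver 4→0:  nop
8. deliver 0→1:  <1:part t1 ->
9. deliver 0→3:  nop
10. deliver 4→3:  nop
11. timeout(0):  <0:coor t2 ->
12. propose(0,'x'):  <0:coor t3 ->
13. crash(3):  <3:✗part t1 ->
14. propose(0,'x'):  <0:coor t4 ->
15. deliver 0→2:  <2:part t2 ->
16. deliver 2→0:  nop
17. deliver 3→2:  nop
18. propose(0,'y'):  <0:coor t5 ->
19. deliver 0→2:  <2:part t3 ->
20. deliver 2→0:  nop
21. deliver 0→3:  nop
22. deliver 3→0:  nop
23. deliver 2→4:  nop
24. crash(2):  <2:✗part t3 ->
25. deliver 4→0:  nop
26. deliver 3→4:  nop
27. deliver 2→3:  nop

1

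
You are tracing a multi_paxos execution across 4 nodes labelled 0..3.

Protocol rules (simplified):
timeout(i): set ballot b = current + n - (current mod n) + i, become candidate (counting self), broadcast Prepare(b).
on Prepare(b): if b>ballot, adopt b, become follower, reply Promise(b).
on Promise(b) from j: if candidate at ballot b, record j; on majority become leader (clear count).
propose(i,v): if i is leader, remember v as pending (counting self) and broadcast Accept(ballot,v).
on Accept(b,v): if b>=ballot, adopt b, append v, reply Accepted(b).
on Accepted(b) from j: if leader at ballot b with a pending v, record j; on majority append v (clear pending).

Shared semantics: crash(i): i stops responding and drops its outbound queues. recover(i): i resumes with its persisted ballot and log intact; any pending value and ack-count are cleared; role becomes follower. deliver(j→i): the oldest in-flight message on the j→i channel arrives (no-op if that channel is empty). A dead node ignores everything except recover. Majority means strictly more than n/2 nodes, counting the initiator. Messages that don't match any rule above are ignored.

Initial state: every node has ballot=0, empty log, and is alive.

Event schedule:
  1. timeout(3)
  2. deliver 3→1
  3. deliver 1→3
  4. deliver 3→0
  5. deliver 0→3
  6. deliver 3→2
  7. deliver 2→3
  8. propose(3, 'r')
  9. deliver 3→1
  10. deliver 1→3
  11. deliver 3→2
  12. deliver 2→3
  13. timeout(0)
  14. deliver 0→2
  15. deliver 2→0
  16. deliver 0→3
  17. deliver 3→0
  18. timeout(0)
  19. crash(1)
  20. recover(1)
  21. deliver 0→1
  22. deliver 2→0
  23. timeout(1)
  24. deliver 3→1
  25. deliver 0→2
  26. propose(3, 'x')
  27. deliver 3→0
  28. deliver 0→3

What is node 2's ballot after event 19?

step 1 timeout(3): 3={cand,b=7,log=-}
step 2 deliver 3→1: 1={foll,b=7,log=-}
step 3 deliver 1→3: —
step 4 deliver 3→0: 0={foll,b=7,log=-}
step 5 deliver 0→3: 3={lead,b=7,log=-}
step 6 deliver 3→2: 2={foll,b=7,log=-}
step 7 deliver 2→3: —
step 8 propose(3,'r'): —
step 9 deliver 3→1: 1={foll,b=7,log=r}
step 10 deliver 1→3: —
step 11 deliver 3→2: 2={foll,b=7,log=r}
step 12 deliver 2→3: 3={lead,b=7,log=r}
step 13 timeout(0): 0={cand,b=8,log=-}
step 14 deliver 0→2: 2={foll,b=8,log=r}
step 15 deliver 2→0: —
step 16 deliver 0→3: 3={foll,b=8,log=r}
step 17 deliver 3→0: —
step 18 timeout(0): 0={cand,b=12,log=-}
step 19 crash(1): 1={✗foll,b=7,log=r}

8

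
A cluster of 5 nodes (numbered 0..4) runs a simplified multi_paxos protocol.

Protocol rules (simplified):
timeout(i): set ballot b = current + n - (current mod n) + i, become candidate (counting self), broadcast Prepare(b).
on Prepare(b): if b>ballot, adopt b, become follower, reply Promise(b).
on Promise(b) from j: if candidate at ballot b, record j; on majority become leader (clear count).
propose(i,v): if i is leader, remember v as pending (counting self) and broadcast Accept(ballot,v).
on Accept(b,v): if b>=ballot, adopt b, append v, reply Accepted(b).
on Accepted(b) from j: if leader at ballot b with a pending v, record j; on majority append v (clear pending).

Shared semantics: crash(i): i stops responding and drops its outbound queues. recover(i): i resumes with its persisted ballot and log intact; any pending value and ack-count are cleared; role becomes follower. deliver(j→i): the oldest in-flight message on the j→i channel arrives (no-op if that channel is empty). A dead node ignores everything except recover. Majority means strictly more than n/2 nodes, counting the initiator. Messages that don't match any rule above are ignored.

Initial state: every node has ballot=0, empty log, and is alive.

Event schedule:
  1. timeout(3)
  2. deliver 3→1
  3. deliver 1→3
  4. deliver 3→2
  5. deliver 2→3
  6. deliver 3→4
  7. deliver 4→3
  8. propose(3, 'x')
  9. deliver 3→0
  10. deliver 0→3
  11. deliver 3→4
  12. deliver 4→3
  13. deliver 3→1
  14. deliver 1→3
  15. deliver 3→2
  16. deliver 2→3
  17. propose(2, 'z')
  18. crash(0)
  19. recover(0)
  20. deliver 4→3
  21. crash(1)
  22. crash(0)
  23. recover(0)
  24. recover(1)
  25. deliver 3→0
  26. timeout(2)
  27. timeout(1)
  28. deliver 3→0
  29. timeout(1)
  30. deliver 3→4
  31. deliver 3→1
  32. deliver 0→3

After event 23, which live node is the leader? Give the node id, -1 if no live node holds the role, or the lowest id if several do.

1. timeout(3):  <3:cand b8 ->
2. deliver 3→1:  <1:foll b8 ->
3. deliver 1→3:  nop
4. deliver 3→2:  <2:foll b8 ->
5. deliver 2→3:  <3:lead b8 ->
6. deliver 3→4:  <4:foll b8 ->
7. deliver 4→3:  nop
8. propose(3,'x'):  nop
9. deliver 3→0:  <0:foll b8 ->
10. deliver 0→3:  nop
11. deliver 3→4:  <4:foll b8 x>
12. deliver 4→3:  nop
13. deliver 3→1:  <1:foll b8 x>
14. deliver 1→3:  <3:lead b8 x>
15. deliver 3→2:  <2:foll b8 x>
16. deliver 2→3:  nop
17. propose(2,'z'):  nop
18. crash(0):  <0:✗foll b8 ->
19. recover(0):  <0:foll b8 ->
20. deliver 4→3:  nop
21. crash(1):  <1:✗foll b8 x>
22. crash(0):  <0:✗foll b8 ->
23. recover(0):  <0:foll b8 ->

3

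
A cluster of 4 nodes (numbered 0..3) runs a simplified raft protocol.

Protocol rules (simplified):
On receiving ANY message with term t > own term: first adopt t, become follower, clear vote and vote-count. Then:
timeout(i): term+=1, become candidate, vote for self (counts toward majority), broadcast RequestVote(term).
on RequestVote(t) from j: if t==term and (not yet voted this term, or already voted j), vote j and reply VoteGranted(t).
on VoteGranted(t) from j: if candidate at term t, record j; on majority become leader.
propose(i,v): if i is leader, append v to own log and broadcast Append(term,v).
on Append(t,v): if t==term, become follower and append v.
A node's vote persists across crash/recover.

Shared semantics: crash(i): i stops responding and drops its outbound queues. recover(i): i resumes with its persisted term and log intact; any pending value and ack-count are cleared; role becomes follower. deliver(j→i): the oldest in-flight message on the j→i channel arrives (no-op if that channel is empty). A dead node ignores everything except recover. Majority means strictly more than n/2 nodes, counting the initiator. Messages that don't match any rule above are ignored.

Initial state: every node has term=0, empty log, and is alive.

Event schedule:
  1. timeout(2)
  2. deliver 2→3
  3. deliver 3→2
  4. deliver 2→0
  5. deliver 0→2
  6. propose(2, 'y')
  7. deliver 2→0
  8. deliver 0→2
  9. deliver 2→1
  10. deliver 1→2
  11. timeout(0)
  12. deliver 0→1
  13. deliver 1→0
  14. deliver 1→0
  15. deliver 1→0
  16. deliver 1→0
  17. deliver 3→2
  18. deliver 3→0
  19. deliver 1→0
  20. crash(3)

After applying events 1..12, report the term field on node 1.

e1 timeout(2): 2[cand,t=1,-]
e2 deliver 2→3: 3[foll,t=1,-]
e3 deliver 3→2: ·
e4 deliver 2→0: 0[foll,t=1,-]
e5 deliver 0→2: 2[lead,t=1,-]
e6 propose(2,'y'): 2[lead,t=1,y]
e7 deliver 2→0: 0[foll,t=1,y]
e8 deliver 0→2: ·
e9 deliver 2→1: 1[foll,t=1,-]
e10 deliver 1→2: ·
e11 timeout(0): 0[cand,t=2,y]
e12 deliver 0→1: 1[foll,t=2,-]

2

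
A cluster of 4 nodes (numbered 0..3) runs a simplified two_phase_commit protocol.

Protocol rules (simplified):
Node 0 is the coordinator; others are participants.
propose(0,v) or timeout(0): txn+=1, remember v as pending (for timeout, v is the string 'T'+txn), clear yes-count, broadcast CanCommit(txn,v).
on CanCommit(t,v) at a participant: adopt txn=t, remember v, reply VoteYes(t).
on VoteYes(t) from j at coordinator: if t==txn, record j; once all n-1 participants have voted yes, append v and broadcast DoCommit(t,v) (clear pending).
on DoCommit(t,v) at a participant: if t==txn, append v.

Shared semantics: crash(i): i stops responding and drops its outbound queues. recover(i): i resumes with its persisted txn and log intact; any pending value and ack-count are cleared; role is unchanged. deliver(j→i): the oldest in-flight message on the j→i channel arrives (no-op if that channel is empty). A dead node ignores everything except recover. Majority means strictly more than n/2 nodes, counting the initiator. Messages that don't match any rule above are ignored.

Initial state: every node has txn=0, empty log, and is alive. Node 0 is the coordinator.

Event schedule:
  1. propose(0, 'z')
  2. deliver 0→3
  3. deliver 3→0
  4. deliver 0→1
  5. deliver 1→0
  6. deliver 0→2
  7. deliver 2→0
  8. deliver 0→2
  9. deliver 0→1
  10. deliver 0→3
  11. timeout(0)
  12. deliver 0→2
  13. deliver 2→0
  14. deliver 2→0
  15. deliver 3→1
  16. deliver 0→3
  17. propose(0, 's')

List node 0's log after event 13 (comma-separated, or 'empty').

e1 propose(0,'z'): 0[coor,t=1,-]
e2 deliver 0→3: 3[part,t=1,-]
e3 deliver 3→0: ·
e4 deliver 0→1: 1[part,t=1,-]
e5 deliver 1→0: ·
e6 deliver 0→2: 2[part,t=1,-]
e7 deliver 2→0: 0[coor,t=1,z]
e8 deliver 0→2: 2[part,t=1,z]
e9 deliver 0→1: 1[part,t=1,z]
e10 deliver 0→3: 3[part,t=1,z]
e11 timeout(0): 0[coor,t=2,z]
e12 deliver 0→2: 2[part,t=2,z]
e13 deliver 2→0: ·

z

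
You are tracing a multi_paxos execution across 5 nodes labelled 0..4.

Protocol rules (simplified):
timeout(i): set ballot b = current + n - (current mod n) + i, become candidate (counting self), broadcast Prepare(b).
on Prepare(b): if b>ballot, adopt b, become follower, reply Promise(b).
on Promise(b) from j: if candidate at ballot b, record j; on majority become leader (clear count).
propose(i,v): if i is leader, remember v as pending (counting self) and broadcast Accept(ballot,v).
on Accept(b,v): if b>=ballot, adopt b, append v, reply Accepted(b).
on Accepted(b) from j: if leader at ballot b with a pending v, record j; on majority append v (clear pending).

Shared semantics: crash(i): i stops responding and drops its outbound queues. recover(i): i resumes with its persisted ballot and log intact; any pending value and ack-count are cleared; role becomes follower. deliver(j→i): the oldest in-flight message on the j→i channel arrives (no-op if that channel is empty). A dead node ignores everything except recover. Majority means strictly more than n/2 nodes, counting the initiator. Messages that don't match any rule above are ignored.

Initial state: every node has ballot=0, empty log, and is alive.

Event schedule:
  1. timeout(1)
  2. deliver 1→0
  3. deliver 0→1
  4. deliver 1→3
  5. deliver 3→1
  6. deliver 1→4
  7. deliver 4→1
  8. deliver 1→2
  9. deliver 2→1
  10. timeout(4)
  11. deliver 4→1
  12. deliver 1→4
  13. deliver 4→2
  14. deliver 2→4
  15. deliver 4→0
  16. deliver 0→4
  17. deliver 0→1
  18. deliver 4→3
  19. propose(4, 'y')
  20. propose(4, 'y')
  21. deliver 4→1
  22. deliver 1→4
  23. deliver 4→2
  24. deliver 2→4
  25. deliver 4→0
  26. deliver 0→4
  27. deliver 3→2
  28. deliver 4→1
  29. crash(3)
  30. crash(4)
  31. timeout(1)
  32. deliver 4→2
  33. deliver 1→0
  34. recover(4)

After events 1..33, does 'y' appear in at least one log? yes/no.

yes

after 1 — timeout(1): n1:cand/b6/[-]
after 2 — deliver 1→0: n0:foll/b6/[-]
after 3 — deliver 0→1: ·
after 4 — deliver 1→3: n3:foll/b6/[-]
after 5 — deliver 3→1: n1:lead/b6/[-]
after 6 — deliver 1→4: n4:foll/b6/[-]
after 7 — deliver 4→1: ·
after 8 — deliver 1→2: n2:foll/b6/[-]
after 9 — deliver 2→1: ·
after 10 — timeout(4): n4:cand/b14/[-]
after 11 — deliver 4→1: n1:foll/b14/[-]
after 12 — deliver 1→4: ·
after 13 — deliver 4→2: n2:foll/b14/[-]
after 14 — deliver 2→4: n4:lead/b14/[-]
after 15 — deliver 4→0: n0:foll/b14/[-]
after 16 — deliver 0→4: ·
after 17 — deliver 0→1: ·
after 18 — deliver 4→3: n3:foll/b14/[-]
after 19 — propose(4,'y'): ·
after 20 — propose(4,'y'): ·
after 21 — deliver 4→1: n1:foll/b14/[y]
after 22 — deliver 1→4: ·
after 23 — deliver 4→2: n2:foll/b14/[y]
after 24 — deliver 2→4: n4:lead/b14/[y]
after 25 — deliver 4→0: n0:foll/b14/[y]
after 26 — deliver 0→4: ·
after 27 — deliver 3→2: ·
after 28 — deliver 4→1: n1:foll/b14/[y,y]
after 29 — crash(3): n3:✗foll/b14/[-]
after 30 — crash(4): n4:✗lead/b14/[y]
after 31 — timeout(1): n1:cand/b16/[y,y]
after 32 — deliver 4→2: ·
after 33 — deliver 1→0: n0:foll/b16/[y]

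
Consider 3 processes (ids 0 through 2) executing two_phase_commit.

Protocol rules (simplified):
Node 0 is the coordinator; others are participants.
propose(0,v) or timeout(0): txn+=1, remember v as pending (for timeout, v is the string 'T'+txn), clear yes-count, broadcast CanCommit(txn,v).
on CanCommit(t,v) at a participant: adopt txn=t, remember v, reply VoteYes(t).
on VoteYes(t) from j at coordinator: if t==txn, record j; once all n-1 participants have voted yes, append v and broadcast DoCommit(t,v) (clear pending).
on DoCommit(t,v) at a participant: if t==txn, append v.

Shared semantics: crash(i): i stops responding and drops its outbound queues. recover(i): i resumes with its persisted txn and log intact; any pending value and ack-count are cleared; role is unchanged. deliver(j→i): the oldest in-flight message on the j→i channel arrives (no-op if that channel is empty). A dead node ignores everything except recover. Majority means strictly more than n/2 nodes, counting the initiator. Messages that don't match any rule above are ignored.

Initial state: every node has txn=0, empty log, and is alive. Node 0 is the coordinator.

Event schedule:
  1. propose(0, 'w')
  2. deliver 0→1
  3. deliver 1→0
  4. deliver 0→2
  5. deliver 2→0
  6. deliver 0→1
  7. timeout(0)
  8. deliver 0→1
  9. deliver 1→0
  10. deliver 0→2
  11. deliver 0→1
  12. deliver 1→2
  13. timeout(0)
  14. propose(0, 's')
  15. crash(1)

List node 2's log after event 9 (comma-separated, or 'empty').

e1 propose(0,'w'): 0[coor,t=1,-]
e2 deliver 0→1: 1[part,t=1,-]
e3 deliver 1→0: ·
e4 deliver 0→2: 2[part,t=1,-]
e5 deliver 2→0: 0[coor,t=1,w]
e6 deliver 0→1: 1[part,t=1,w]
e7 timeout(0): 0[coor,t=2,w]
e8 deliver 0→1: 1[part,t=2,w]
e9 deliver 1→0: ·

empty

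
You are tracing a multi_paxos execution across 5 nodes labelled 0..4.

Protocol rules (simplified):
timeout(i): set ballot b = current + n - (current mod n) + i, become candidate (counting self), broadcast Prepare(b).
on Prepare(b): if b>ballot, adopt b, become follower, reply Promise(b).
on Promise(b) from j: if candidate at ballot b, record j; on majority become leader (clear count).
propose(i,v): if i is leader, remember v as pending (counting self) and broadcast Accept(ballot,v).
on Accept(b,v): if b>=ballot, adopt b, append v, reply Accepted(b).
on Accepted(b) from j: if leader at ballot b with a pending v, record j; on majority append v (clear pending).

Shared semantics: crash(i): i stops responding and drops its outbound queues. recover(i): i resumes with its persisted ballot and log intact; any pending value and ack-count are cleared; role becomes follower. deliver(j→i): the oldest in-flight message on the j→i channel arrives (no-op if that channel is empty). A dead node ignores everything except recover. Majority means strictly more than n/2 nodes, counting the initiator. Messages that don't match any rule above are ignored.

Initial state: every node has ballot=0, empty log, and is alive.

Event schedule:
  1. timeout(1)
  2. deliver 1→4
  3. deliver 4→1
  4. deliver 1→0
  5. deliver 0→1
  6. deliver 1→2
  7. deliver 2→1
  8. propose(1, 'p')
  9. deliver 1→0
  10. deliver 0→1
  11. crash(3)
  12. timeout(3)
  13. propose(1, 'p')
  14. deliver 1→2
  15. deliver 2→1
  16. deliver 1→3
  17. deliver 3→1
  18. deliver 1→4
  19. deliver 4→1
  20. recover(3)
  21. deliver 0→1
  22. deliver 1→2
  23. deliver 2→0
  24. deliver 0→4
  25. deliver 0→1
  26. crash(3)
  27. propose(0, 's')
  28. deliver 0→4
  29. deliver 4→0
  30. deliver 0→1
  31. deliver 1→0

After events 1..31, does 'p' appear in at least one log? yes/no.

e1 timeout(1): 1[cand,b=6,-]
e2 deliver 1→4: 4[foll,b=6,-]
e3 deliver 4→1: ·
e4 deliver 1→0: 0[foll,b=6,-]
e5 deliver 0→1: 1[lead,b=6,-]
e6 deliver 1→2: 2[foll,b=6,-]
e7 deliver 2→1: ·
e8 propose(1,'p'): ·
e9 deliver 1→0: 0[foll,b=6,p]
e10 deliver 0→1: ·
e11 crash(3): 3[✗foll,b=0,-]
e12 timeout(3): ·
e13 propose(1,'p'): ·
e14 deliver 1→2: 2[foll,b=6,p]
e15 deliver 2→1: ·
e16 deliver 1→3: ·
e17 deliver 3→1: ·
e18 deliver 1→4: 4[foll,b=6,p]
e19 deliver 4→1: 1[lead,b=6,p]
e20 recover(3): 3[foll,b=0,-]
e21 deliver 0→1: ·
e22 deliver 1→2: 2[foll,b=6,p,p]
e23 deliver 2→0: ·
e24 deliver 0→4: ·
e25 deliver 0→1: ·
e26 crash(3): 3[✗foll,b=0,-]
e27 propose(0,'s'): ·
e28 deliver 0→4: ·
e29 deliver 4→0: ·
e30 deliver 0→1: ·
e31 deliver 1→0: 0[foll,b=6,p,p]

yes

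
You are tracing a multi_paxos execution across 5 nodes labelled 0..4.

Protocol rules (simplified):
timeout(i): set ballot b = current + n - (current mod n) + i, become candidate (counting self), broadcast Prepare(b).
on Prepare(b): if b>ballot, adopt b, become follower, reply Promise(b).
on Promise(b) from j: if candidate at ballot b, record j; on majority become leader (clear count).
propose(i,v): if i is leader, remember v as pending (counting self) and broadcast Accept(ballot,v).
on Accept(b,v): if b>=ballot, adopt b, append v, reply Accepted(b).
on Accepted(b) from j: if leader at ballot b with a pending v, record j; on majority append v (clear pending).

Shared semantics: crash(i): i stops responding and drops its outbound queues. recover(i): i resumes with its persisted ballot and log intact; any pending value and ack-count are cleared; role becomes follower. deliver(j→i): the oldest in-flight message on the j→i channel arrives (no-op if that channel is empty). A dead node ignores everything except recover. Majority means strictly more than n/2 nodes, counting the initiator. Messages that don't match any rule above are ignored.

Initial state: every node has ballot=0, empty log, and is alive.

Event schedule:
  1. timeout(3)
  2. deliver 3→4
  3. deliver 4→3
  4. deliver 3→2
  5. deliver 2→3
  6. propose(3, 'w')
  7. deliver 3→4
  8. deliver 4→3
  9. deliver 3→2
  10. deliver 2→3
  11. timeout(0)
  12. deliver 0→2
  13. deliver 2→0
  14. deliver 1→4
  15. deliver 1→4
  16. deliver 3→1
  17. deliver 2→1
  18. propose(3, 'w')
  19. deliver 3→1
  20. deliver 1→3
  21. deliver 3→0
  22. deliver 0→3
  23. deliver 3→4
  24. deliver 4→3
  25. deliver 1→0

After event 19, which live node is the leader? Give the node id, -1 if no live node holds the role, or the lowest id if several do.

3

[1] timeout(3) → N3(cand b8 [-])
[2] deliver 3→4 → N4(foll b8 [-])
[3] deliver 4→3 → ∅
[4] deliver 3→2 → N2(foll b8 [-])
[5] deliver 2→3 → N3(lead b8 [-])
[6] propose(3,'w') → ∅
[7] deliver 3→4 → N4(foll b8 [w])
[8] deliver 4→3 → ∅
[9] deliver 3→2 → N2(foll b8 [w])
[10] deliver 2→3 → N3(lead b8 [w])
[11] timeout(0) → N0(cand b5 [-])
[12] deliver 0→2 → ∅
[13] deliver 2→0 → ∅
[14] deliver 1→4 → ∅
[15] deliver 1→4 → ∅
[16] deliver 3→1 → N1(foll b8 [-])
[17] deliver 2→1 → ∅
[18] propose(3,'w') → ∅
[19] deliver 3→1 → N1(foll b8 [w])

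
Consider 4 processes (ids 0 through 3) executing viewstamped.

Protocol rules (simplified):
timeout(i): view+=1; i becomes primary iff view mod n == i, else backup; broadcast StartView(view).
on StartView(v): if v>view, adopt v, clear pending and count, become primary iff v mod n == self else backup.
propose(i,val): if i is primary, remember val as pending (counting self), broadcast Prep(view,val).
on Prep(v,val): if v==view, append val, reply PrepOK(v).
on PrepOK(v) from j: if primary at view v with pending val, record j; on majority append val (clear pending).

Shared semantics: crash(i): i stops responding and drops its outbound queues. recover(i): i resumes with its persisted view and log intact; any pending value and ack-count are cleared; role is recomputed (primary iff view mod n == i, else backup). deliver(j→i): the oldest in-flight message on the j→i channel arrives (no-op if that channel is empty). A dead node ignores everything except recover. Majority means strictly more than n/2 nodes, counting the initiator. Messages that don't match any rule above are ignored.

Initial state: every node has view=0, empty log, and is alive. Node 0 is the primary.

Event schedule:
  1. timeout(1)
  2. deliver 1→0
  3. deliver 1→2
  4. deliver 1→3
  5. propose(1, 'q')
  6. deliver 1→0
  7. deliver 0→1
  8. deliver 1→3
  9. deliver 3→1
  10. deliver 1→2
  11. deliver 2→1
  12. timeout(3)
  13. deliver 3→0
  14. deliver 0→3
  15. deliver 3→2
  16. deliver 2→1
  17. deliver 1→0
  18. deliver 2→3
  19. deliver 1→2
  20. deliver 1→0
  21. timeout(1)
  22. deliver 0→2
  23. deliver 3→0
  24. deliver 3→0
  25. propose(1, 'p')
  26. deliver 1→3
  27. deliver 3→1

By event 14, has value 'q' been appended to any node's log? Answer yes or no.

yes

[1] timeout(1) → N1(prim v1 [-])
[2] deliver 1→0 → N0(back v1 [-])
[3] deliver 1→2 → N2(back v1 [-])
[4] deliver 1→3 → N3(back v1 [-])
[5] propose(1,'q') → ∅
[6] deliver 1→0 → N0(back v1 [q])
[7] deliver 0→1 → ∅
[8] deliver 1→3 → N3(back v1 [q])
[9] deliver 3→1 → N1(prim v1 [q])
[10] deliver 1→2 → N2(back v1 [q])
[11] deliver 2→1 → ∅
[12] timeout(3) → N3(back v2 [q])
[13] deliver 3→0 → N0(back v2 [q])
[14] deliver 0→3 → ∅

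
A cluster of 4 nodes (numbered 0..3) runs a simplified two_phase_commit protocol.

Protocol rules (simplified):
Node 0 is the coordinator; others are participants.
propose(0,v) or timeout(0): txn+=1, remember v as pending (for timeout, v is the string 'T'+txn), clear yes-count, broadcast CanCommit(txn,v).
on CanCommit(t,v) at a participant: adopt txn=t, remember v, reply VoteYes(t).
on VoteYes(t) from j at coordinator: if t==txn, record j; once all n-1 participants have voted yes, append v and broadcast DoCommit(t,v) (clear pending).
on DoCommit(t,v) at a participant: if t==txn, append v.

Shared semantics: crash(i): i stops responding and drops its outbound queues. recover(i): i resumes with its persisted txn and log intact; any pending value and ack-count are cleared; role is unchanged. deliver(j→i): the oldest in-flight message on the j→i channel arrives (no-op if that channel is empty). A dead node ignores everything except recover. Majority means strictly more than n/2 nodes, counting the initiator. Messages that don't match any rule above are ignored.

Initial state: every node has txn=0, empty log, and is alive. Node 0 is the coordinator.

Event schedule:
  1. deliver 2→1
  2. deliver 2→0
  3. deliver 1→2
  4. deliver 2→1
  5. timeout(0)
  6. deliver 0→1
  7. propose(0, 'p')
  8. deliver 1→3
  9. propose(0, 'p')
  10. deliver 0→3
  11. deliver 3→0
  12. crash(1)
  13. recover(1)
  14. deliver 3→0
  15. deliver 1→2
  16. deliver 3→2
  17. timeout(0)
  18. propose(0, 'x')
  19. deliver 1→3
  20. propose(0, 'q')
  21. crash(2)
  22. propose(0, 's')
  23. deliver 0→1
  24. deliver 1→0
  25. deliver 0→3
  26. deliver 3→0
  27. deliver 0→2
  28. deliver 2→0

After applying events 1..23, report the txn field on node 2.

0

after 1 — deliver 2→1: ·
after 2 — deliver 2→0: ·
after 3 — deliver 1→2: ·
after 4 — deliver 2→1: ·
after 5 — timeout(0): n0:coor/t1/[-]
after 6 — deliver 0→1: n1:part/t1/[-]
after 7 — propose(0,'p'): n0:coor/t2/[-]
after 8 — deliver 1→3: ·
after 9 — propose(0,'p'): n0:coor/t3/[-]
after 10 — deliver 0→3: n3:part/t1/[-]
after 11 — deliver 3→0: ·
after 12 — crash(1): n1:✗part/t1/[-]
after 13 — recover(1): n1:part/t1/[-]
after 14 — deliver 3→0: ·
after 15 — deliver 1→2: ·
after 16 — deliver 3→2: ·
after 17 — timeout(0): n0:coor/t4/[-]
after 18 — propose(0,'x'): n0:coor/t5/[-]
after 19 — deliver 1→3: ·
after 20 — propose(0,'q'): n0:coor/t6/[-]
after 21 — crash(2): n2:✗part/t0/[-]
after 22 — propose(0,'s'): n0:coor/t7/[-]
after 23 — deliver 0→1: n1:part/t2/[-]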